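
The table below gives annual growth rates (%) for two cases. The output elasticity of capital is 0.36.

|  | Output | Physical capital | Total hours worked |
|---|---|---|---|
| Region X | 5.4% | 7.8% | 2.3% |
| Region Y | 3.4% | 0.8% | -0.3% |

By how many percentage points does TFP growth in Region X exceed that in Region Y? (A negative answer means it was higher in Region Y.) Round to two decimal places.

Labor's share = 1 − 0.36 = 0.64.
Region X: TFP = 5.4 − 2.808 − 1.472 = 1.12%.
Region Y: TFP = 3.4 − 0.288 + 0.192 = 3.304%.
Difference = 1.12 − (3.304) = -2.184 pp.

-2.18 percentage points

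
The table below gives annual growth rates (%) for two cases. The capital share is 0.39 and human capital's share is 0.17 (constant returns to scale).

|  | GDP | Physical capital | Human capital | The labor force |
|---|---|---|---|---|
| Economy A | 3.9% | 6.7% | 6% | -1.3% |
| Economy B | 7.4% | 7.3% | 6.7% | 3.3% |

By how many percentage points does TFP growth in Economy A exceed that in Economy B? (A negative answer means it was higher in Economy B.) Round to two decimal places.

Labor's share = 1 − 0.39 − 0.17 = 0.44.
Economy A: TFP = 3.9 − 2.613 − 1.02 + 0.572 = 0.839%.
Economy B: TFP = 7.4 − 2.847 − 1.139 − 1.452 = 1.962%.
Difference = 0.839 − (1.962) = -1.123 pp.

-1.12 percentage points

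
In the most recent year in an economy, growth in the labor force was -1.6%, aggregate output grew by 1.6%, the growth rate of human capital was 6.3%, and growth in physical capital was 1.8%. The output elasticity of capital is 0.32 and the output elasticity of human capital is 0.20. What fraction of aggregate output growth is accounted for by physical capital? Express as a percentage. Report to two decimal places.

Physical capital contributed 0.32 × 1.8 = 0.576 pp.
Share of growth = 0.576 / 1.6 × 100 = 36%.

36.00%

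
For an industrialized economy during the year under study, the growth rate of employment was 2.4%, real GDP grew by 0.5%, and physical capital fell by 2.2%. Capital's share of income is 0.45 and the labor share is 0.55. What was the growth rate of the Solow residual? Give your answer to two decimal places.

The Solow residual grew 0.17%.

Labor's share = 1 − 0.45 = 0.55.
Physical capital: 0.45 × (-2.2) = -0.99 pp.
Employment: 0.55 × 2.4 = 1.32 pp.
TFP growth = 0.5 − 0.33 = 0.17%.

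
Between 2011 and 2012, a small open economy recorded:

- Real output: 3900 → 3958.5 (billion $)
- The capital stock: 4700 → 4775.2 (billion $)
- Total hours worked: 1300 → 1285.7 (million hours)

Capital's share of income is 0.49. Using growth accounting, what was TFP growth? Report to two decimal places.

1.28%

Real output growth = (3958.5 − 3900) / 3900 = 1.5%.
The capital stock growth = (4775.2 − 4700) / 4700 = 1.6%.
Total hours worked growth = (1285.7 − 1300) / 1300 = -1.1%.
Labor's share = 1 − 0.49 = 0.51.
The capital stock: 0.49 × 1.6 = 0.784 pp.
Total hours worked: 0.51 × (-1.1) = -0.561 pp.
TFP growth = 1.5 − 0.223 = 1.277%.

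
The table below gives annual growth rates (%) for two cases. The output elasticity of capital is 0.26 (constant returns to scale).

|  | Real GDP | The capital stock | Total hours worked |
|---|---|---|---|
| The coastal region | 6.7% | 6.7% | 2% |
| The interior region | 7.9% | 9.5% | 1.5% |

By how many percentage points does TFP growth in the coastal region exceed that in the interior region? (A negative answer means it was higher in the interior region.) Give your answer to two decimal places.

Labor's share = 1 − 0.26 = 0.74.
The coastal region: TFP = 6.7 − 1.742 − 1.48 = 3.478%.
The interior region: TFP = 7.9 − 2.47 − 1.11 = 4.32%.
Difference = 3.478 − (4.32) = -0.842 pp.

-0.84 percentage points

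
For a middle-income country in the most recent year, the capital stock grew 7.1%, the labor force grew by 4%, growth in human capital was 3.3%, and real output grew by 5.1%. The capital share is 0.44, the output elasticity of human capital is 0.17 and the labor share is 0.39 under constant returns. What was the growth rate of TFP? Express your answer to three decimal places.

Labor's share = 1 − 0.44 − 0.17 = 0.39.
The capital stock: 0.44 × 7.1 = 3.124 pp.
Human capital: 0.17 × 3.3 = 0.561 pp.
The labor force: 0.39 × 4 = 1.56 pp.
TFP growth = 5.1 − 5.245 = -0.145%.

-0.145%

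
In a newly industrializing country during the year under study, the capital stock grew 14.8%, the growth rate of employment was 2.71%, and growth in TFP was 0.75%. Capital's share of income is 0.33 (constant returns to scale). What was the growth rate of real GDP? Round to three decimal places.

Labor's share = 1 − 0.33 = 0.67.
The capital stock: 0.33 × 14.8 = 4.884 pp.
Employment: 0.67 × 2.71 = 1.8157 pp.
Output growth = 0.75 + 6.6997 = 7.4497%.

7.450%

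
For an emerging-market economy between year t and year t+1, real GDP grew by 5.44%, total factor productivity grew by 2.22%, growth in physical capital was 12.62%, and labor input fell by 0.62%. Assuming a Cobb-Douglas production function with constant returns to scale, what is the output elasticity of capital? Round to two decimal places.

gY = gA + α·gK + (1−α)·gL, so gY − gA − gL = α(gK − gL).
5.44 − 2.22 + 0.62 = α × (12.62 − (-0.62)).
3.84 = 13.24 α, so α = 0.29.

0.29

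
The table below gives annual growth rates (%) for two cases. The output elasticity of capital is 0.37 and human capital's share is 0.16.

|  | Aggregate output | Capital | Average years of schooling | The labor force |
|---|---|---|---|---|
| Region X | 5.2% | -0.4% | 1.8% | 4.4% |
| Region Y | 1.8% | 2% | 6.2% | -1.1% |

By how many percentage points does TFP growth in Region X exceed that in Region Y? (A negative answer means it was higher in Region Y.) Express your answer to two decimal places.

Labor's share = 1 − 0.37 − 0.16 = 0.47.
Region X: TFP = 5.2 + 0.148 − 0.288 − 2.068 = 2.992%.
Region Y: TFP = 1.8 − 0.74 − 0.992 + 0.517 = 0.585%.
Difference = 2.992 − (0.585) = 2.407 pp.

2.41 percentage points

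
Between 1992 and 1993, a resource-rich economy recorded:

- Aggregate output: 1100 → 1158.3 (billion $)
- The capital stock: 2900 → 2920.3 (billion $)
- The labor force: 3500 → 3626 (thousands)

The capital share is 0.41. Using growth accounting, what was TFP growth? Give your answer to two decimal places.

2.89%

Aggregate output growth = (1158.3 − 1100) / 1100 = 5.3%.
The capital stock growth = (2920.3 − 2900) / 2900 = 0.7%.
The labor force growth = (3626 − 3500) / 3500 = 3.6%.
Labor's share = 1 − 0.41 = 0.59.
The capital stock: 0.41 × 0.7 = 0.287 pp.
The labor force: 0.59 × 3.6 = 2.124 pp.
TFP growth = 5.3 − 2.411 = 2.889%.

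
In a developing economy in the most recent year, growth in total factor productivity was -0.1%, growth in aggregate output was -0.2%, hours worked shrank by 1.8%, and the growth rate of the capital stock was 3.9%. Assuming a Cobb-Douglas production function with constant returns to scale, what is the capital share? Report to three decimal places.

gY = gA + α·gK + (1−α)·gL, so gY − gA − gL = α(gK − gL).
-0.2 + 0.1 + 1.8 = α × (3.9 − (-1.8)).
1.7 = 5.7 α, so α = 0.29825.

α = 0.298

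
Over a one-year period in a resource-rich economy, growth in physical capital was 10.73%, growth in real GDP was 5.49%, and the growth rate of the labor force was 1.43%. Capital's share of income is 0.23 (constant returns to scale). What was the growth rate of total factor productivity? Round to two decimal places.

1.92%

Labor's share = 1 − 0.23 = 0.77.
Physical capital: 0.23 × 10.73 = 2.4679 pp.
The labor force: 0.77 × 1.43 = 1.1011 pp.
TFP growth = 5.49 − 3.569 = 1.921%.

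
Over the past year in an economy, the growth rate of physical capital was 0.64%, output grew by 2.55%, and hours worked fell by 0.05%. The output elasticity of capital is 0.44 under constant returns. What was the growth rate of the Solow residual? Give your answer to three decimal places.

The Solow residual grew 2.296%.

Labor's share = 1 − 0.44 = 0.56.
Physical capital: 0.44 × 0.64 = 0.2816 pp.
Hours worked: 0.56 × (-0.05) = -0.028 pp.
TFP growth = 2.55 − 0.2536 = 2.2964%.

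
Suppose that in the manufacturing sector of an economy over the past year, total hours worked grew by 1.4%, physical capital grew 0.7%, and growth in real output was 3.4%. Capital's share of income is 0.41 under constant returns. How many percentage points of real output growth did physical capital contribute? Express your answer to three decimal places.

Contribution = share × growth = 0.41 × 0.7 = 0.287 pp.

0.287 pp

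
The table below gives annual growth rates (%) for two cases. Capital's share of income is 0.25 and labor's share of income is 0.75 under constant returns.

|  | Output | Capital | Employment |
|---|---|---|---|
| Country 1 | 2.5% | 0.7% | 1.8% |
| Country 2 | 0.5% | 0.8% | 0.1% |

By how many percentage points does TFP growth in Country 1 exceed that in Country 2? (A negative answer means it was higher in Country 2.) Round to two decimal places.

Labor's share = 1 − 0.25 = 0.75.
Country 1: TFP = 2.5 − 0.175 − 1.35 = 0.975%.
Country 2: TFP = 0.5 − 0.2 − 0.075 = 0.225%.
Difference = 0.975 − (0.225) = 0.75 pp.

0.75 percentage points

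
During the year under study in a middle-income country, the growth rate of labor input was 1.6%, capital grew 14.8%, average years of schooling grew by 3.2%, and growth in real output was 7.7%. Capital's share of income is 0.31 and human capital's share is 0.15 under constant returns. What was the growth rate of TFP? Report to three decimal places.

1.768%

Labor's share = 1 − 0.31 − 0.15 = 0.54.
Capital: 0.31 × 14.8 = 4.588 pp.
Average years of schooling: 0.15 × 3.2 = 0.48 pp.
Labor input: 0.54 × 1.6 = 0.864 pp.
TFP growth = 7.7 − 5.932 = 1.768%.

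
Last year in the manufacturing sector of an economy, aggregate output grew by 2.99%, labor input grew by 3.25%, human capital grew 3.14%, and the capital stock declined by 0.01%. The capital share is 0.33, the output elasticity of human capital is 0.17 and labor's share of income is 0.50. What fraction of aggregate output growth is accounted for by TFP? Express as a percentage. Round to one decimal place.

Labor's share = 1 − 0.33 − 0.17 = 0.5.
The capital stock: 0.33 × (-0.01) = -0.0033 pp.
Human capital: 0.17 × 3.14 = 0.5338 pp.
Labor input: 0.5 × 3.25 = 1.625 pp.
TFP growth = 2.99 − 2.1555 = 0.8345%.
TFP share of growth = 0.8345 / 2.99 × 100 = 27.91%.

TFP accounted for 27.9% of growth.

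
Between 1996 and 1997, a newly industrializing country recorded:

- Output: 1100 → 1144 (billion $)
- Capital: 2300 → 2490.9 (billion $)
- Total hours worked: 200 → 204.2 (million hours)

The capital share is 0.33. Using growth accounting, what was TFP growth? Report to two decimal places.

Output growth = (1144 − 1100) / 1100 = 4%.
Capital growth = (2490.9 − 2300) / 2300 = 8.3%.
Total hours worked growth = (204.2 − 200) / 200 = 2.1%.
Labor's share = 1 − 0.33 = 0.67.
Capital: 0.33 × 8.3 = 2.739 pp.
Total hours worked: 0.67 × 2.1 = 1.407 pp.
TFP growth = 4 − 4.146 = -0.146%.

-0.15%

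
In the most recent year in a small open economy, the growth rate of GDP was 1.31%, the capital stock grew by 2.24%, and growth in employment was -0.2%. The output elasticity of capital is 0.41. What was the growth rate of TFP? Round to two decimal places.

Labor's share = 1 − 0.41 = 0.59.
The capital stock: 0.41 × 2.24 = 0.9184 pp.
Employment: 0.59 × (-0.2) = -0.118 pp.
TFP growth = 1.31 − 0.8004 = 0.5096%.

TFP growth was 0.51%.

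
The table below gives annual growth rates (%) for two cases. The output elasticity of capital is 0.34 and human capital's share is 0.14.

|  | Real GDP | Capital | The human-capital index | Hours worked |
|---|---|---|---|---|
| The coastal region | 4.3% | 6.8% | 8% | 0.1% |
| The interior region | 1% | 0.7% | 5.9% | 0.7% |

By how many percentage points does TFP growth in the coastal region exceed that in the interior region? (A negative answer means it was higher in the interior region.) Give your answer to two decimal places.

Labor's share = 1 − 0.34 − 0.14 = 0.52.
The coastal region: TFP = 4.3 − 2.312 − 1.12 − 0.052 = 0.816%.
The interior region: TFP = 1 − 0.238 − 0.826 − 0.364 = -0.428%.
Difference = 0.816 − (-0.428) = 1.244 pp.

1.24 percentage points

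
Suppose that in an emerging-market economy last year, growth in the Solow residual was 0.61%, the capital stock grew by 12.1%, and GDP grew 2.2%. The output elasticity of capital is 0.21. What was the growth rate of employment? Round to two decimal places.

Labor's share = 1 − 0.21 = 0.79.
gY = gA + 0.21×12.1 + 0.79×g.
0.79×g = 2.2 − 0.61 − 2.541 = -0.951.
g = -0.951 / 0.79 = -1.2038%.

-1.20%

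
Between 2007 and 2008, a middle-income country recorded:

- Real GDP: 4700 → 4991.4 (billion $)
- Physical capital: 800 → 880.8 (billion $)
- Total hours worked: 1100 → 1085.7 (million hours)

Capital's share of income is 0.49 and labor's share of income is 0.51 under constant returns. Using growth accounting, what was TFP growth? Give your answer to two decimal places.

1.91%

Real GDP growth = (4991.4 − 4700) / 4700 = 6.2%.
Physical capital growth = (880.8 − 800) / 800 = 10.1%.
Total hours worked growth = (1085.7 − 1100) / 1100 = -1.3%.
Labor's share = 1 − 0.49 = 0.51.
Physical capital: 0.49 × 10.1 = 4.949 pp.
Total hours worked: 0.51 × (-1.3) = -0.663 pp.
TFP growth = 6.2 − 4.286 = 1.914%.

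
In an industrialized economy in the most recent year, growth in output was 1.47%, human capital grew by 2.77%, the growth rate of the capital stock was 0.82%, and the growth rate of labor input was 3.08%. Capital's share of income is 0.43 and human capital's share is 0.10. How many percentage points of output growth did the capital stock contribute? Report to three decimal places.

0.353

Contribution = share × growth = 0.43 × 0.82 = 0.3526 pp.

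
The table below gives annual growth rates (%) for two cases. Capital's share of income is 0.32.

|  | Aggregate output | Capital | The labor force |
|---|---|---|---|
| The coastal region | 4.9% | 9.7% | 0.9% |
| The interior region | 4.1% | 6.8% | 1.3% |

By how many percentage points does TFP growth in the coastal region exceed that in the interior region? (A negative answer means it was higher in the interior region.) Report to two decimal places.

0.14 percentage points

Labor's share = 1 − 0.32 = 0.68.
The coastal region: TFP = 4.9 − 3.104 − 0.612 = 1.184%.
The interior region: TFP = 4.1 − 2.176 − 0.884 = 1.04%.
Difference = 1.184 − (1.04) = 0.144 pp.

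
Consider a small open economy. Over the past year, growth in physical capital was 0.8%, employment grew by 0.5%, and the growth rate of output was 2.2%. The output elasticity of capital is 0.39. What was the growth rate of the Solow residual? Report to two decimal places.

1.58%

Labor's share = 1 − 0.39 = 0.61.
Physical capital: 0.39 × 0.8 = 0.312 pp.
Employment: 0.61 × 0.5 = 0.305 pp.
TFP growth = 2.2 − 0.617 = 1.583%.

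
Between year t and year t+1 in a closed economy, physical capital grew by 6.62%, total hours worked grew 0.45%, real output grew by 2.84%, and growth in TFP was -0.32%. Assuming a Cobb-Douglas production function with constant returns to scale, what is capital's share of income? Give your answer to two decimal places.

0.44

gY = gA + α·gK + (1−α)·gL, so gY − gA − gL = α(gK − gL).
2.84 + 0.32 − 0.45 = α × (6.62 − 0.45).
2.71 = 6.17 α, so α = 0.4392.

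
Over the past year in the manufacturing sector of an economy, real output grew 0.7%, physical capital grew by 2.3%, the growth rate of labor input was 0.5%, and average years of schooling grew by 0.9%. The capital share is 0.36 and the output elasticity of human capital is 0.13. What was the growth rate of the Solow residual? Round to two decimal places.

Labor's share = 1 − 0.36 − 0.13 = 0.51.
Physical capital: 0.36 × 2.3 = 0.828 pp.
Average years of schooling: 0.13 × 0.9 = 0.117 pp.
Labor input: 0.51 × 0.5 = 0.255 pp.
TFP growth = 0.7 − 1.2 = -0.5%.

-0.50%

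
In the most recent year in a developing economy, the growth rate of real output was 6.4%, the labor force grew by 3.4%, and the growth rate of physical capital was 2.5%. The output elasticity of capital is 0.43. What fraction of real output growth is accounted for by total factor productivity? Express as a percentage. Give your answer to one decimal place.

Labor's share = 1 − 0.43 = 0.57.
Physical capital: 0.43 × 2.5 = 1.075 pp.
The labor force: 0.57 × 3.4 = 1.938 pp.
TFP growth = 6.4 − 3.013 = 3.387%.
TFP share of growth = 3.387 / 6.4 × 100 = 52.922%.

Total factor productivity accounted for 52.9% of growth.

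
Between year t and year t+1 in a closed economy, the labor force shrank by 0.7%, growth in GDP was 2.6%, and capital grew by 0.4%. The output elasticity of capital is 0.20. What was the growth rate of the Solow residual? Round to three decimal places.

The Solow residual grew 3.080%.

Labor's share = 1 − 0.2 = 0.8.
Capital: 0.2 × 0.4 = 0.08 pp.
The labor force: 0.8 × (-0.7) = -0.56 pp.
TFP growth = 2.6 + 0.48 = 3.08%.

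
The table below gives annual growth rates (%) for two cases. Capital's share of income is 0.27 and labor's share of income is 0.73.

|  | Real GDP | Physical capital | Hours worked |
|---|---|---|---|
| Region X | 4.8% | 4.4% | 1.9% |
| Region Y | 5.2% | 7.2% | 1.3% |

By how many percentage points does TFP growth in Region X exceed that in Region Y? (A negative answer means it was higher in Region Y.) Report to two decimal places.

-0.08 percentage points

Labor's share = 1 − 0.27 = 0.73.
Region X: TFP = 4.8 − 1.188 − 1.387 = 2.225%.
Region Y: TFP = 5.2 − 1.944 − 0.949 = 2.307%.
Difference = 2.225 − (2.307) = -0.082 pp.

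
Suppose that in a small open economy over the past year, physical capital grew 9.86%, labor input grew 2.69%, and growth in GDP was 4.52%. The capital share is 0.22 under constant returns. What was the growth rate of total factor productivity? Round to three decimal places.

Total factor productivity grew 0.253%.

Labor's share = 1 − 0.22 = 0.78.
Physical capital: 0.22 × 9.86 = 2.1692 pp.
Labor input: 0.78 × 2.69 = 2.0982 pp.
TFP growth = 4.52 − 4.2674 = 0.2526%.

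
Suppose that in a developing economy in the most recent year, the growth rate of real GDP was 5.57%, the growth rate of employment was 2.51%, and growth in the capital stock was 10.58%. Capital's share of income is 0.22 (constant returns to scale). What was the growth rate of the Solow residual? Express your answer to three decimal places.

Labor's share = 1 − 0.22 = 0.78.
The capital stock: 0.22 × 10.58 = 2.3276 pp.
Employment: 0.78 × 2.51 = 1.9578 pp.
TFP growth = 5.57 − 4.2854 = 1.2846%.

The Solow residual grew 1.285%.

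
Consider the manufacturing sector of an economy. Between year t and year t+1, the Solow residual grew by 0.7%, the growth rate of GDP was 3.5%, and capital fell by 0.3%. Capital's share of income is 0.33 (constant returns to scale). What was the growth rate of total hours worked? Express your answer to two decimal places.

Labor's share = 1 − 0.33 = 0.67.
gY = gA + 0.33×(-0.3) + 0.67×g.
0.67×g = 3.5 − 0.7 + 0.099 = 2.899.
g = 2.899 / 0.67 = 4.3269%.

Total hours worked grew 4.33%.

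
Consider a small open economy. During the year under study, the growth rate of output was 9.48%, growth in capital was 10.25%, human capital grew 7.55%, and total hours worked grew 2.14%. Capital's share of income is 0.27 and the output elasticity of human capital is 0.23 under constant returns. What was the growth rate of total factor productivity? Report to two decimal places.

Labor's share = 1 − 0.27 − 0.23 = 0.5.
Capital: 0.27 × 10.25 = 2.7675 pp.
Human capital: 0.23 × 7.55 = 1.7365 pp.
Total hours worked: 0.5 × 2.14 = 1.07 pp.
TFP growth = 9.48 − 5.574 = 3.906%.

Total factor productivity grew 3.91%.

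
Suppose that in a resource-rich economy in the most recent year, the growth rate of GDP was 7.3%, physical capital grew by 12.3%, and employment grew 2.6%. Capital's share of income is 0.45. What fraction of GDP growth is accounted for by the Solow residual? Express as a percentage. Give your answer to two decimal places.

Labor's share = 1 − 0.45 = 0.55.
Physical capital: 0.45 × 12.3 = 5.535 pp.
Employment: 0.55 × 2.6 = 1.43 pp.
TFP growth = 7.3 − 6.965 = 0.335%.
TFP share of growth = 0.335 / 7.3 × 100 = 4.589%.

The Solow residual accounted for 4.59% of growth.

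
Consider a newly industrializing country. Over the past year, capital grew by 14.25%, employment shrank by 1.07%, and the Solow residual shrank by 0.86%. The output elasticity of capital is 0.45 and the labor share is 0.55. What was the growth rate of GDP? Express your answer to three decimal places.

4.964%

Labor's share = 1 − 0.45 = 0.55.
Capital: 0.45 × 14.25 = 6.4125 pp.
Employment: 0.55 × (-1.07) = -0.5885 pp.
Output growth = -0.86 + 5.824 = 4.964%.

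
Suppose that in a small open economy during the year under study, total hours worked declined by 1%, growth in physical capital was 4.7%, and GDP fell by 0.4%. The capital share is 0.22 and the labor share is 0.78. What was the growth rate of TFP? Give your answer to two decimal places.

Labor's share = 1 − 0.22 = 0.78.
Physical capital: 0.22 × 4.7 = 1.034 pp.
Total hours worked: 0.78 × (-1) = -0.78 pp.
TFP growth = -0.4 − 0.254 = -0.654%.

-0.65%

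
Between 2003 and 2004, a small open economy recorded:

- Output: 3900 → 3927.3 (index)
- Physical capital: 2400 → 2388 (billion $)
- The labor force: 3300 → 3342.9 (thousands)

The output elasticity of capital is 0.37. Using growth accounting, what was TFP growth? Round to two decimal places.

Output growth = (3927.3 − 3900) / 3900 = 0.7%.
Physical capital growth = (2388 − 2400) / 2400 = -0.5%.
The labor force growth = (3342.9 − 3300) / 3300 = 1.3%.
Labor's share = 1 − 0.37 = 0.63.
Physical capital: 0.37 × (-0.5) = -0.185 pp.
The labor force: 0.63 × 1.3 = 0.819 pp.
TFP growth = 0.7 − 0.634 = 0.066%.

0.07%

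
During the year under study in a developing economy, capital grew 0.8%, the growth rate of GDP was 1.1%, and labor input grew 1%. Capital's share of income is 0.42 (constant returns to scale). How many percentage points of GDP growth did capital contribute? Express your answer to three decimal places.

0.336 pp

Contribution = share × growth = 0.42 × 0.8 = 0.336 pp.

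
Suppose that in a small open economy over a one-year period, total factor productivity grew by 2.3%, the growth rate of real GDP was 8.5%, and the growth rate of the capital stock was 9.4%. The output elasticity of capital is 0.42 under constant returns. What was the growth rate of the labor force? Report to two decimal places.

The labor force growth was 3.88%.

Labor's share = 1 − 0.42 = 0.58.
gY = gA + 0.42×9.4 + 0.58×g.
0.58×g = 8.5 − 2.3 − 3.948 = 2.252.
g = 2.252 / 0.58 = 3.8828%.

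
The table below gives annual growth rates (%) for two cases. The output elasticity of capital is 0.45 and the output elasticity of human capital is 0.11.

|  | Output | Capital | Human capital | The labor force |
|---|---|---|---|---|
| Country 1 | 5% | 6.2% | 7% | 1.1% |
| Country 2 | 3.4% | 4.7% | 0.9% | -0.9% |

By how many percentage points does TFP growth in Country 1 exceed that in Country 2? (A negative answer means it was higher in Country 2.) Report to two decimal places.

Labor's share = 1 − 0.45 − 0.11 = 0.44.
Country 1: TFP = 5 − 2.79 − 0.77 − 0.484 = 0.956%.
Country 2: TFP = 3.4 − 2.115 − 0.099 + 0.396 = 1.582%.
Difference = 0.956 − (1.582) = -0.626 pp.

-0.63 percentage points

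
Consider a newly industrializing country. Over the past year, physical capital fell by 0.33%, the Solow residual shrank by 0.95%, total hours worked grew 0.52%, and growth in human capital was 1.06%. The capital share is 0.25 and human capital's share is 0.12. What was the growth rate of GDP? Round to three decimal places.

-0.578%

Labor's share = 1 − 0.25 − 0.12 = 0.63.
Physical capital: 0.25 × (-0.33) = -0.0825 pp.
Human capital: 0.12 × 1.06 = 0.1272 pp.
Total hours worked: 0.63 × 0.52 = 0.3276 pp.
Output growth = -0.95 + 0.3723 = -0.5777%.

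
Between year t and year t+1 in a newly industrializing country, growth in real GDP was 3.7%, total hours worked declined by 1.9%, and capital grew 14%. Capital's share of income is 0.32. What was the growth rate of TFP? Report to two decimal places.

Labor's share = 1 − 0.32 = 0.68.
Capital: 0.32 × 14 = 4.48 pp.
Total hours worked: 0.68 × (-1.9) = -1.292 pp.
TFP growth = 3.7 − 3.188 = 0.512%.

0.51%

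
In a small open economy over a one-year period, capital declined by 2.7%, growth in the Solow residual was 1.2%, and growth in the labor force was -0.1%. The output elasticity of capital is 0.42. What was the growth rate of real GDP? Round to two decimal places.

0.01%

Labor's share = 1 − 0.42 = 0.58.
Capital: 0.42 × (-2.7) = -1.134 pp.
The labor force: 0.58 × (-0.1) = -0.058 pp.
Output growth = 1.2 + (-1.192) = 0.008%.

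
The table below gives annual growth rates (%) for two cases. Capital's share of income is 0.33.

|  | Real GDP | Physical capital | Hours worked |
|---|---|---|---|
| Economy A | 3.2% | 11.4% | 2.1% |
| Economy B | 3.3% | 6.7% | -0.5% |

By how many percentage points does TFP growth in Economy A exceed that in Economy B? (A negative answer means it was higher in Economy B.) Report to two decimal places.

Labor's share = 1 − 0.33 = 0.67.
Economy A: TFP = 3.2 − 3.762 − 1.407 = -1.969%.
Economy B: TFP = 3.3 − 2.211 + 0.335 = 1.424%.
Difference = -1.969 − (1.424) = -3.393 pp.

-3.39 percentage points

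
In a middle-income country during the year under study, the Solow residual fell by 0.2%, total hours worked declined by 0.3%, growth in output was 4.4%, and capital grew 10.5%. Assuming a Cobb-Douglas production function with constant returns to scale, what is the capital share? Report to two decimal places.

The capital share is 0.45.

gY = gA + α·gK + (1−α)·gL, so gY − gA − gL = α(gK − gL).
4.4 + 0.2 + 0.3 = α × (10.5 − (-0.3)).
4.9 = 10.8 α, so α = 0.4537.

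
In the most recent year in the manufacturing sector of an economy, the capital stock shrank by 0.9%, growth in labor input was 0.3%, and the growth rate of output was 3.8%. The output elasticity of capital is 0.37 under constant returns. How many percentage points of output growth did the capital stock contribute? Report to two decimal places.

-0.33 percentage points

Contribution = share × growth = 0.37 × (-0.9) = -0.333 pp.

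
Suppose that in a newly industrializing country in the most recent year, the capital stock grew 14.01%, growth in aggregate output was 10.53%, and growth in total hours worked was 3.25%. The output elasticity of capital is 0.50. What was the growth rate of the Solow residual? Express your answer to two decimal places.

1.90%

Labor's share = 1 − 0.5 = 0.5.
The capital stock: 0.5 × 14.01 = 7.005 pp.
Total hours worked: 0.5 × 3.25 = 1.625 pp.
TFP growth = 10.53 − 8.63 = 1.9%.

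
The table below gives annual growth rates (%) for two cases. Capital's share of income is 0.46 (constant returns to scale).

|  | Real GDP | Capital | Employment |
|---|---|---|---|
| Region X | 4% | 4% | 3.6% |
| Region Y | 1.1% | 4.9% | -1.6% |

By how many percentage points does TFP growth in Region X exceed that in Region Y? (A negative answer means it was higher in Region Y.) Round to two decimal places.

Labor's share = 1 − 0.46 = 0.54.
Region X: TFP = 4 − 1.84 − 1.944 = 0.216%.
Region Y: TFP = 1.1 − 2.254 + 0.864 = -0.29%.
Difference = 0.216 − (-0.29) = 0.506 pp.

0.51 percentage points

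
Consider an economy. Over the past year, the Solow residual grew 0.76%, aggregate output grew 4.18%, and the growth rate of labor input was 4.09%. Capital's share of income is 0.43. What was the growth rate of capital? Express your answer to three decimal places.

2.532%

Labor's share = 1 − 0.43 = 0.57.
gY = gA + 0.57×4.09 + 0.43×g.
0.43×g = 4.18 − 0.76 − 2.3313 = 1.0887.
g = 1.0887 / 0.43 = 2.53186%.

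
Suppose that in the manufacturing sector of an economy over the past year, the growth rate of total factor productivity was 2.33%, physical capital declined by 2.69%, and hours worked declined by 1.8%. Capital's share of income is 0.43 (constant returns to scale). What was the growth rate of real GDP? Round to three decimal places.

Labor's share = 1 − 0.43 = 0.57.
Physical capital: 0.43 × (-2.69) = -1.1567 pp.
Hours worked: 0.57 × (-1.8) = -1.026 pp.
Output growth = 2.33 + (-2.1827) = 0.1473%.

0.147%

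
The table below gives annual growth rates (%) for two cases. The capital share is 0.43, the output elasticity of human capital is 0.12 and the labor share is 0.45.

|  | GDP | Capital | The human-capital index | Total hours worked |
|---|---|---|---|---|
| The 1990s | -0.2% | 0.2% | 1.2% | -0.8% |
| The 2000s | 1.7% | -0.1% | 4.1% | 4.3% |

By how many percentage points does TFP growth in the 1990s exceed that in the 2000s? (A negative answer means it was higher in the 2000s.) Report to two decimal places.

Labor's share = 1 − 0.43 − 0.12 = 0.45.
The 1990s: TFP = -0.2 − 0.086 − 0.144 + 0.36 = -0.07%.
The 2000s: TFP = 1.7 + 0.043 − 0.492 − 1.935 = -0.684%.
Difference = -0.07 − (-0.684) = 0.614 pp.

0.61 percentage points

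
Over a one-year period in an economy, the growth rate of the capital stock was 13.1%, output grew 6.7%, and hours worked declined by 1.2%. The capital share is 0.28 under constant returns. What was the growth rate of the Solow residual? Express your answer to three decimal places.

The Solow residual grew 3.896%.

Labor's share = 1 − 0.28 = 0.72.
The capital stock: 0.28 × 13.1 = 3.668 pp.
Hours worked: 0.72 × (-1.2) = -0.864 pp.
TFP growth = 6.7 − 2.804 = 3.896%.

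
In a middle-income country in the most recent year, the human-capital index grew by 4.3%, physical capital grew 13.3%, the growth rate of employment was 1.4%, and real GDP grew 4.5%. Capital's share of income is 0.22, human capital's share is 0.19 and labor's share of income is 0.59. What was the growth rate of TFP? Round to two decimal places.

-0.07%

Labor's share = 1 − 0.22 − 0.19 = 0.59.
Physical capital: 0.22 × 13.3 = 2.926 pp.
The human-capital index: 0.19 × 4.3 = 0.817 pp.
Employment: 0.59 × 1.4 = 0.826 pp.
TFP growth = 4.5 − 4.569 = -0.069%.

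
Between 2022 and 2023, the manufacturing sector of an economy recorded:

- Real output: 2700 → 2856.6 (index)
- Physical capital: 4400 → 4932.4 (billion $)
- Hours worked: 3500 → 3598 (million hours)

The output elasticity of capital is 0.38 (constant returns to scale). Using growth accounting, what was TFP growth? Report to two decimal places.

-0.53%

Real output growth = (2856.6 − 2700) / 2700 = 5.8%.
Physical capital growth = (4932.4 − 4400) / 4400 = 12.1%.
Hours worked growth = (3598 − 3500) / 3500 = 2.8%.
Labor's share = 1 − 0.38 = 0.62.
Physical capital: 0.38 × 12.1 = 4.598 pp.
Hours worked: 0.62 × 2.8 = 1.736 pp.
TFP growth = 5.8 − 6.334 = -0.534%.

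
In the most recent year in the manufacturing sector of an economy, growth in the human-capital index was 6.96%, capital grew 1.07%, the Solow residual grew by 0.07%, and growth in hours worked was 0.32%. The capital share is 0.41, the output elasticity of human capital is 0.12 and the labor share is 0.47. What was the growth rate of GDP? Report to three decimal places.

Labor's share = 1 − 0.41 − 0.12 = 0.47.
Capital: 0.41 × 1.07 = 0.4387 pp.
The human-capital index: 0.12 × 6.96 = 0.8352 pp.
Hours worked: 0.47 × 0.32 = 0.1504 pp.
Output growth = 0.07 + 1.4243 = 1.4943%.

GDP growth was 1.494%.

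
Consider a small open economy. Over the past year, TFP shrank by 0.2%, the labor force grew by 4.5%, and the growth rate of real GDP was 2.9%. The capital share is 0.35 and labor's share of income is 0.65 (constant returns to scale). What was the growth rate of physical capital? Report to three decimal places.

Physical capital grew 0.500%.

Labor's share = 1 − 0.35 = 0.65.
gY = gA + 0.65×4.5 + 0.35×g.
0.35×g = 2.9 + 0.2 − 2.925 = 0.175.
g = 0.175 / 0.35 = 0.5%.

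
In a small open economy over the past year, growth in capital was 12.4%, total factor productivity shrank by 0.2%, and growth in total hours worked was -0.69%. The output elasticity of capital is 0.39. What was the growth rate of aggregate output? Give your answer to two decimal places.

Aggregate output grew 4.22%.

Labor's share = 1 − 0.39 = 0.61.
Capital: 0.39 × 12.4 = 4.836 pp.
Total hours worked: 0.61 × (-0.69) = -0.4209 pp.
Output growth = -0.2 + 4.4151 = 4.2151%.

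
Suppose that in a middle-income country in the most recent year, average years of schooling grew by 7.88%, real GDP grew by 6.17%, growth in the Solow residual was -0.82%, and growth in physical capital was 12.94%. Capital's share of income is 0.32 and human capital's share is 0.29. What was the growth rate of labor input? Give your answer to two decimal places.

Labor's share = 1 − 0.32 − 0.29 = 0.39.
gY = gA + 0.32×12.94 + 0.29×7.88 + 0.39×g.
0.39×g = 6.17 + 0.82 − 6.426 = 0.564.
g = 0.564 / 0.39 = 1.4462%.

Labor input growth was 1.45%.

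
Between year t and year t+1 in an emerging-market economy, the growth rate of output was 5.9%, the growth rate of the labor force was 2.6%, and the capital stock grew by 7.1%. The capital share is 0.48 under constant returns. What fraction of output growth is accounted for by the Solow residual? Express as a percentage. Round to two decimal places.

19.32%

Labor's share = 1 − 0.48 = 0.52.
The capital stock: 0.48 × 7.1 = 3.408 pp.
The labor force: 0.52 × 2.6 = 1.352 pp.
TFP growth = 5.9 − 4.76 = 1.14%.
TFP share of growth = 1.14 / 5.9 × 100 = 19.322%.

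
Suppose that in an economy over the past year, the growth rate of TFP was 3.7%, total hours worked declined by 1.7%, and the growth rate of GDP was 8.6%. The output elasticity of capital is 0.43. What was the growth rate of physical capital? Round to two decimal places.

Physical capital growth was 13.65%.

Labor's share = 1 − 0.43 = 0.57.
gY = gA + 0.57×(-1.7) + 0.43×g.
0.43×g = 8.6 − 3.7 + 0.969 = 5.869.
g = 5.869 / 0.43 = 13.6488%.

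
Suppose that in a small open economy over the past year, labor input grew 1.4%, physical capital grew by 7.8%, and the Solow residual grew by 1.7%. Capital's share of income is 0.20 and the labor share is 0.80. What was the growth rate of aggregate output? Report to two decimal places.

Aggregate output growth was 4.38%.

Labor's share = 1 − 0.2 = 0.8.
Physical capital: 0.2 × 7.8 = 1.56 pp.
Labor input: 0.8 × 1.4 = 1.12 pp.
Output growth = 1.7 + 2.68 = 4.38%.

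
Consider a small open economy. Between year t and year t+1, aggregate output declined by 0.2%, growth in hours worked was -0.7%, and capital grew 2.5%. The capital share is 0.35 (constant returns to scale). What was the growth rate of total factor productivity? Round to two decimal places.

-0.62%

Labor's share = 1 − 0.35 = 0.65.
Capital: 0.35 × 2.5 = 0.875 pp.
Hours worked: 0.65 × (-0.7) = -0.455 pp.
TFP growth = -0.2 − 0.42 = -0.62%.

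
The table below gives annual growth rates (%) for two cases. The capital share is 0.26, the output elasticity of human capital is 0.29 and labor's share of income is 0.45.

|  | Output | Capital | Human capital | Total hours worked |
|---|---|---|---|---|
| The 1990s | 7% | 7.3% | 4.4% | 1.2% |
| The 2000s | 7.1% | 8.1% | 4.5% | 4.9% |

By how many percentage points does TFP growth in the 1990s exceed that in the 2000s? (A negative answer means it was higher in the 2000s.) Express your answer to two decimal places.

1.80 percentage points

Labor's share = 1 − 0.26 − 0.29 = 0.45.
The 1990s: TFP = 7 − 1.898 − 1.276 − 0.54 = 3.286%.
The 2000s: TFP = 7.1 − 2.106 − 1.305 − 2.205 = 1.484%.
Difference = 3.286 − (1.484) = 1.802 pp.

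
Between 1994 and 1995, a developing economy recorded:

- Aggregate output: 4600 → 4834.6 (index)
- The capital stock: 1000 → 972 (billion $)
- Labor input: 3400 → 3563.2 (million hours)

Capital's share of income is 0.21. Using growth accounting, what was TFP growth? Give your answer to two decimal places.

Aggregate output growth = (4834.6 − 4600) / 4600 = 5.1%.
The capital stock growth = (972 − 1000) / 1000 = -2.8%.
Labor input growth = (3563.2 − 3400) / 3400 = 4.8%.
Labor's share = 1 − 0.21 = 0.79.
The capital stock: 0.21 × (-2.8) = -0.588 pp.
Labor input: 0.79 × 4.8 = 3.792 pp.
TFP growth = 5.1 − 3.204 = 1.896%.

TFP grew 1.90%.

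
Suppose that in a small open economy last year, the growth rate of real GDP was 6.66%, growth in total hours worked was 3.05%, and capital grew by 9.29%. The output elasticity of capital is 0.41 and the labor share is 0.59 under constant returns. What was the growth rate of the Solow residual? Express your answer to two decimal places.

Labor's share = 1 − 0.41 = 0.59.
Capital: 0.41 × 9.29 = 3.8089 pp.
Total hours worked: 0.59 × 3.05 = 1.7995 pp.
TFP growth = 6.66 − 5.6084 = 1.0516%.

1.05%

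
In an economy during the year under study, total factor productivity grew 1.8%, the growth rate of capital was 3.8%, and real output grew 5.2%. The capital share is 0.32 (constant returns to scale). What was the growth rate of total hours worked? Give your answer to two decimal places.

Labor's share = 1 − 0.32 = 0.68.
gY = gA + 0.32×3.8 + 0.68×g.
0.68×g = 5.2 − 1.8 − 1.216 = 2.184.
g = 2.184 / 0.68 = 3.2118%.

3.21%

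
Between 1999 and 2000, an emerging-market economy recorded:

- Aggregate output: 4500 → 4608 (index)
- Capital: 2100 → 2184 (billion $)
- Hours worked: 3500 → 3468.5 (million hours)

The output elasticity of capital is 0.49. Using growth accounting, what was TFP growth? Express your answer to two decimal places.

Aggregate output growth = (4608 − 4500) / 4500 = 2.4%.
Capital growth = (2184 − 2100) / 2100 = 4%.
Hours worked growth = (3468.5 − 3500) / 3500 = -0.9%.
Labor's share = 1 − 0.49 = 0.51.
Capital: 0.49 × 4 = 1.96 pp.
Hours worked: 0.51 × (-0.9) = -0.459 pp.
TFP growth = 2.4 − 1.501 = 0.899%.

0.90%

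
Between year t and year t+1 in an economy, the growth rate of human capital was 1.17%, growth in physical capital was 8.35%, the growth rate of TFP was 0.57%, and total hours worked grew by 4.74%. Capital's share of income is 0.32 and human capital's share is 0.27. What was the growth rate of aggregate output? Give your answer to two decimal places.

Labor's share = 1 − 0.32 − 0.27 = 0.41.
Physical capital: 0.32 × 8.35 = 2.672 pp.
Human capital: 0.27 × 1.17 = 0.3159 pp.
Total hours worked: 0.41 × 4.74 = 1.9434 pp.
Output growth = 0.57 + 4.9313 = 5.5013%.

5.50%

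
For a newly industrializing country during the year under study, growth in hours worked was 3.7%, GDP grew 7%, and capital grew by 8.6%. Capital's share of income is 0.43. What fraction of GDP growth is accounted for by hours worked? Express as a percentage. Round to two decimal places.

Labor's share = 1 − 0.43 = 0.57.
Hours worked contributed 0.57 × 3.7 = 2.109 pp.
Share of growth = 2.109 / 7 × 100 = 30.1286%.

Hours worked accounted for 30.13% of growth.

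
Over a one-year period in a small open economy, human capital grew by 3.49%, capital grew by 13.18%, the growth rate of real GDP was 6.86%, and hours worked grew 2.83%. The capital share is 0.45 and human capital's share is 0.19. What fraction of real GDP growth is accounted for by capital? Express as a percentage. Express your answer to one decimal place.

Capital contributed 0.45 × 13.18 = 5.931 pp.
Share of growth = 5.931 / 6.86 × 100 = 86.458%.

Capital accounted for 86.5% of growth.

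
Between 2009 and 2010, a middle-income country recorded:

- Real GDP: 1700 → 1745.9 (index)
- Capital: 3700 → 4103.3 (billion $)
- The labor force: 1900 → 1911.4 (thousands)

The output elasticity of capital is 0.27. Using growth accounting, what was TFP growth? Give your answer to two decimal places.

-0.68%

Real GDP growth = (1745.9 − 1700) / 1700 = 2.7%.
Capital growth = (4103.3 − 3700) / 3700 = 10.9%.
The labor force growth = (1911.4 − 1900) / 1900 = 0.6%.
Labor's share = 1 − 0.27 = 0.73.
Capital: 0.27 × 10.9 = 2.943 pp.
The labor force: 0.73 × 0.6 = 0.438 pp.
TFP growth = 2.7 − 3.381 = -0.681%.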